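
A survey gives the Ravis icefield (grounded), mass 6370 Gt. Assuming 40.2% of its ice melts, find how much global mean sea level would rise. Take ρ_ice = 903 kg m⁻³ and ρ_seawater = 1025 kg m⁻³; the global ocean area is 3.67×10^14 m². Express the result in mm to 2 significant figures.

Ravis: 0.402 × 6370 Gt = 2.561×10^15 kg; dividing by ρ_w = 1025 kg m⁻³ gives 2.498×10^12 m³ of water.
Spread over 3.67×10^14 m² of ocean, Δh = 2.498×10^12 / 3.67×10^14 = 6.81×10^-3 m = 6.8 mm.

≈ 6.8 mm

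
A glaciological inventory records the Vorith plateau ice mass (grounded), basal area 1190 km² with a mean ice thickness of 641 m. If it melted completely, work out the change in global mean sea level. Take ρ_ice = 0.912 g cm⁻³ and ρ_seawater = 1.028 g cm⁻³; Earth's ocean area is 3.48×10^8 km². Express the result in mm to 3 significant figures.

≈ 1.94 mm

Vorith: ice volume = 1190 km² × 641 m = 762.8 km³; 762.8 × (912/1028) = 676.7 km³ of water.
Spread over 3.48×10^14 m² of ocean, Δh = 6.767×10^11 / 3.48×10^14 = 1.94×10^-3 m = 1.94 mm.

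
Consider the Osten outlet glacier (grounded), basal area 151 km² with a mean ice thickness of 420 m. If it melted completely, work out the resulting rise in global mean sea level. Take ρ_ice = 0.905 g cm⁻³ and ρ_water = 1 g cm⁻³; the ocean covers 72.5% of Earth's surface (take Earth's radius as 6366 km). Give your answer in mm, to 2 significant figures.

Osten: ice volume = 151 km² × 420 m = 63.42 km³; 63.42 × (905/1000) = 57.40 km³ of water.
Spread over 3.69×10^14 m² of ocean, Δh = 5.740×10^10 / 3.69×10^14 = 1.55×10^-4 m = 0.16 mm.

≈ 0.16 mm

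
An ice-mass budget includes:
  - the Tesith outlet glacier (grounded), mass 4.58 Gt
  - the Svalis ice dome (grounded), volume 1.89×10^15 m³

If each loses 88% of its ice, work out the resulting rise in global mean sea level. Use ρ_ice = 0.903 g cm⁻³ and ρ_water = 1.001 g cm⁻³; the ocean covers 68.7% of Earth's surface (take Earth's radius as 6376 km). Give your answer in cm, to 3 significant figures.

≈ 427 cm

Tesith: 0.88 × 4.58 Gt = 4.030×10^12 kg; dividing by ρ_w = 1.001 g cm⁻³ = 1001 kg m⁻³ gives 4.026×10^9 m³ of water.
Svalis: 0.88 × 1.89×10^15 m³ × (903/1001) = 1.500×10^15 m³ of water.
Total added water ≈ 1.500×10^15 m³ over 3.51×10^14 m² → Δh = 4.27 m = 427 cm.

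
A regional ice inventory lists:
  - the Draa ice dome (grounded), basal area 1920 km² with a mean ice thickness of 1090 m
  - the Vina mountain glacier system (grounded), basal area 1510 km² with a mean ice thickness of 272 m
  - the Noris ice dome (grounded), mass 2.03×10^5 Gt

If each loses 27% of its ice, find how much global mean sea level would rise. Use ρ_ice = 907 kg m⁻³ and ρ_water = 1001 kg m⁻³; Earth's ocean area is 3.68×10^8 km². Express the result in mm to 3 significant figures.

Draa: ice volume = 1920 km² × 1090 m = 2093 km³; 0.27 × 2093 × (907/1001) = 512.0 km³ of water.
Vina: ice volume = 1510 km² × 272 m = 410.7 km³; 0.27 × 410.7 × (907/1001) = 100.5 km³ of water.
Noris: 0.27 × 2.03×10^5 Gt = 5.481×10^16 kg; dividing by ρ_w = 1001 kg m⁻³ gives 5.476×10^13 m³ of water.
Total added water ≈ 5.537×10^13 m³ over 3.68×10^14 m² → Δh = 0.150 m = 150 mm.

≈ 150 mm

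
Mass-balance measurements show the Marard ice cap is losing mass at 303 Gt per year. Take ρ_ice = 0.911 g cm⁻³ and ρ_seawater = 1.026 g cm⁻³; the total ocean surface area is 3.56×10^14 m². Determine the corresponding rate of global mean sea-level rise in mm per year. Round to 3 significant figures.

≈ 0.830 mm/yr

ρ_w = 1.026 g cm⁻³ = 1026 kg m⁻³. Annual water volume added = 303 Gt / ρ_w = 3.030×10^14 kg / 1026 kg m⁻³ = 2.953×10^11 m³.
Δh per year = 2.953×10^11 / 3.56×10^14 = 8.30×10^-4 m = 0.830 mm.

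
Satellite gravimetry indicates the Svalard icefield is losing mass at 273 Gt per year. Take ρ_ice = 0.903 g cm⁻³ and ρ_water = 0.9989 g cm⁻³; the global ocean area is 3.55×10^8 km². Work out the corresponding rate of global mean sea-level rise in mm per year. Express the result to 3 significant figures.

≈ 0.770 mm/yr

ρ_w = 0.9989 g cm⁻³ = 998.9 kg m⁻³. Annual water volume added = 273 Gt / ρ_w = 2.730×10^14 kg / 998.9 kg m⁻³ = 2.733×10^11 m³.
Δh per year = 2.733×10^11 / 3.55×10^14 = 7.70×10^-4 m = 0.770 mm.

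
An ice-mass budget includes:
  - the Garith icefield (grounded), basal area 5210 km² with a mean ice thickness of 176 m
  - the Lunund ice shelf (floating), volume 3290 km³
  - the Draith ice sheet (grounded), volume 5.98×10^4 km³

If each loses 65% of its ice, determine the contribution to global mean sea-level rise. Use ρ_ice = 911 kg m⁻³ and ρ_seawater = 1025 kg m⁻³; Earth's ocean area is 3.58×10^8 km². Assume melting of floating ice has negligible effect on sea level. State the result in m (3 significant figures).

Garith: ice volume = 5210 km² × 176 m = 917.0 km³; 0.65 × 917.0 × (911/1025) = 529.7 km³ of water.
The Lunund ice shelf is floating and already displaces its own weight of water, so its melt adds essentially nothing to sea level.
Draith: 0.65 × 5.98×10^4 km³ × (911/1025) = 3.455×10^4 km³ of water.
Total added water ≈ 3.508×10^13 m³ over 3.58×10^14 m² → Δh = 0.0980 m.

≈ 0.0980 m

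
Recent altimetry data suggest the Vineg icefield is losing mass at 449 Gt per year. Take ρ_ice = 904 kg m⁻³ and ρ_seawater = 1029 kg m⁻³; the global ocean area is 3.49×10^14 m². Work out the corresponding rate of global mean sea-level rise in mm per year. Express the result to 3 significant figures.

≈ 1.25 mm/yr

ρ_w = 1029 kg m⁻³. Annual water volume added = 449 Gt / ρ_w = 4.490×10^14 kg / 1029 kg m⁻³ = 4.363×10^11 m³.
Δh per year = 4.363×10^11 / 3.49×10^14 = 1.25×10^-3 m = 1.25 mm.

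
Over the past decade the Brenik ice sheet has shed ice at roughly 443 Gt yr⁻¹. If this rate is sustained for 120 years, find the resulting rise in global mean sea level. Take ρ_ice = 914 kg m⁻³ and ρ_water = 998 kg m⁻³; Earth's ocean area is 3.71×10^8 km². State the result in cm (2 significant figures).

≈ 14 cm

Total mass lost = 443 Gt/yr × 120 yr = 5.316×10^4 Gt = 5.316×10^16 kg.
ρ_w = 998 kg m⁻³, so water volume = 5.316×10^16 / 998 = 5.327×10^13 m³.
Δh = 5.327×10^13 / 3.71×10^14 = 0.144 m = 14 cm.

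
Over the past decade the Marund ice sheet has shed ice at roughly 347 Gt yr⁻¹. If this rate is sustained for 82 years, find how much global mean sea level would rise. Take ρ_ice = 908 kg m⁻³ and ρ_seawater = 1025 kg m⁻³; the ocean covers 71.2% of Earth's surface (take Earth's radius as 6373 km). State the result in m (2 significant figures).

Total mass lost = 347 Gt/yr × 82 yr = 2.845×10^4 Gt = 2.845×10^16 kg.
ρ_w = 1025 kg m⁻³, so water volume = 2.845×10^16 / 1025 = 2.776×10^13 m³.
Δh = 2.776×10^13 / 3.63×10^14 = 0.0764 m.

≈ 0.076 m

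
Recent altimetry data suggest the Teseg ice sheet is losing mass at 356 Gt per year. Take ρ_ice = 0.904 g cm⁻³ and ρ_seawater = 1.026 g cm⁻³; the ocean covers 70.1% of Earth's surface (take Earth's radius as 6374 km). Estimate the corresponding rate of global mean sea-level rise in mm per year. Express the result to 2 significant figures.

≈ 0.97 mm/yr

ρ_w = 1.026 g cm⁻³ = 1026 kg m⁻³. Annual water volume added = 356 Gt / ρ_w = 3.560×10^14 kg / 1026 kg m⁻³ = 3.470×10^11 m³.
Δh per year = 3.470×10^11 / 3.58×10^14 = 9.70×10^-4 m = 0.97 mm.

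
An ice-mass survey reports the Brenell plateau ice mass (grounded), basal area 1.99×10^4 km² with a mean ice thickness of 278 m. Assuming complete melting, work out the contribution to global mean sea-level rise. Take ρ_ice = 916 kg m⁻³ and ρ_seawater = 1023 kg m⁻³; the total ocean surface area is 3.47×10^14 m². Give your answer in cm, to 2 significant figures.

Brenell: ice volume = 1.99×10^4 km² × 278 m = 5532 km³; 5532 × (916/1023) = 4954 km³ of water.
Spread over 3.47×10^14 m² of ocean, Δh = 4.954×10^12 / 3.47×10^14 = 0.0143 m = 1.4 cm.

≈ 1.4 cm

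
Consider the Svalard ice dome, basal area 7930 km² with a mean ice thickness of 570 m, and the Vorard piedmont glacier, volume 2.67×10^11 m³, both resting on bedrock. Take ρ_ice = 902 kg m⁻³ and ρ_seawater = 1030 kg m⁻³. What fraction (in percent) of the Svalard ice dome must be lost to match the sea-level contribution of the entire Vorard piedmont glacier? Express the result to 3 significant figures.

Equal sea-level rise means equal mass of meltwater, i.e. equal mass of ice lost.
Ice mass of Vorard: 2.408×10^14 kg; ice mass of Svalard: 4.077×10^15 kg.
Fraction required = 2.408×10^14 / 4.077×10^15 = 0.0591 → 5.91 %.

≈ 5.91 %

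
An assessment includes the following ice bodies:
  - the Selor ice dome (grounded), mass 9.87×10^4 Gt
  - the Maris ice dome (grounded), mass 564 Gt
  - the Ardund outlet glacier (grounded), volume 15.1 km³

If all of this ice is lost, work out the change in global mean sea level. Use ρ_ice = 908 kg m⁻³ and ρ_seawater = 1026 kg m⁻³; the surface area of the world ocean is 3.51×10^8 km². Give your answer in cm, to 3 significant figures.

Selor: 9.87×10^4 Gt = 9.870×10^16 kg; dividing by ρ_w = 1026 kg m⁻³ gives 9.620×10^13 m³ of water.
Maris: 564 Gt = 5.640×10^14 kg; dividing by ρ_w = 1026 kg m⁻³ gives 5.497×10^11 m³ of water.
Ardund: 15.1 km³ × (908/1026) = 13.36 km³ of water.
Total added water ≈ 9.676×10^13 m³ over 3.51×10^14 m² → Δh = 0.276 m = 27.6 cm.

≈ 27.6 cm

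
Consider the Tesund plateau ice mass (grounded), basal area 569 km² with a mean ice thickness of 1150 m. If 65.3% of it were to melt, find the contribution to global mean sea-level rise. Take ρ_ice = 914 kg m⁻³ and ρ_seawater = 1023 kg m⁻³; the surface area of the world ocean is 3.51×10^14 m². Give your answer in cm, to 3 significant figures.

≈ 0.109 cm

Tesund: ice volume = 569 km² × 1150 m = 654.4 km³; 0.653 × 654.4 × (914/1023) = 381.8 km³ of water.
Spread over 3.51×10^14 m² of ocean, Δh = 3.818×10^11 / 3.51×10^14 = 1.09×10^-3 m = 0.109 cm.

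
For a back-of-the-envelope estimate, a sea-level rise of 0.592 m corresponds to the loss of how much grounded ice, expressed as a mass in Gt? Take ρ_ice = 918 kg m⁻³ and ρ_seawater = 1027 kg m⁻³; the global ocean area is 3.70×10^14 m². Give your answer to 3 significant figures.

≈ 2.25×10^5 Gt

Required water volume = Δh × A = 0.592 m × 3.70×10^14 m² = 2.190×10^14 m³.
ρ_w = 1027 kg m⁻³, so the mass of water = 2.190×10^14 m³ × 1027 kg m⁻³ = 2.250×10^17 kg = 2.25×10^5 Gt (and the same mass of ice, by conservation).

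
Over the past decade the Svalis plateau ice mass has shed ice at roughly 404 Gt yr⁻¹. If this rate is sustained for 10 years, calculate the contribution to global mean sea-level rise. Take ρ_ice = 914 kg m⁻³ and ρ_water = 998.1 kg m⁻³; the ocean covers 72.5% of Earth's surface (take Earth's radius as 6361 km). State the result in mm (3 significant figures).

≈ 11.0 mm

Total mass lost = 404 Gt/yr × 10 yr = 4040 Gt = 4.040×10^15 kg.
ρ_w = 998.1 kg m⁻³, so water volume = 4.040×10^15 / 998.1 = 4.048×10^12 m³.
Δh = 4.048×10^12 / 3.69×10^14 = 0.0110 m = 11.0 mm.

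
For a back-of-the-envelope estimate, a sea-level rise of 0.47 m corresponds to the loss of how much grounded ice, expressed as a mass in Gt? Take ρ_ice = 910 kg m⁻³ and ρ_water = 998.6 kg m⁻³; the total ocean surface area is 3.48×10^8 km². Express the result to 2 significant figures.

≈ 1.6×10^5 Gt

Required water volume = Δh × A = 0.47 m × 3.48×10^14 m² = 1.636×10^14 m³.
ρ_w = 998.6 kg m⁻³, so the mass of water = 1.636×10^14 m³ × 998.6 kg m⁻³ = 1.633×10^17 kg = 1.6×10^5 Gt (and the same mass of ice, by conservation).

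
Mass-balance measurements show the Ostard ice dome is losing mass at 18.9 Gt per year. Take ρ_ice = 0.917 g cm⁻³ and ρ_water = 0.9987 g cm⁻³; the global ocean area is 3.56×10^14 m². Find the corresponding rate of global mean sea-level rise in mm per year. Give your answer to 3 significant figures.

≈ 0.0532 mm/yr

ρ_w = 0.9987 g cm⁻³ = 998.7 kg m⁻³. Annual water volume added = 18.9 Gt / ρ_w = 1.890×10^13 kg / 998.7 kg m⁻³ = 1.892×10^10 m³.
Δh per year = 1.892×10^10 / 3.56×10^14 = 5.32×10^-5 m = 0.0532 mm.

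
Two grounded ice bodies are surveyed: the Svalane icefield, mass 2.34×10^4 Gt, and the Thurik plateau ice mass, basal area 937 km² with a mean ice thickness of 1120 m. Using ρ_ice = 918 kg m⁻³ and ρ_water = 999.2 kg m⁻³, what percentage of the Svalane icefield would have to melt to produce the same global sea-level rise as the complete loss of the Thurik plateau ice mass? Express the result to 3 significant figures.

Equal sea-level rise means equal mass of meltwater, i.e. equal mass of ice lost.
Ice mass of Thurik: 9.634×10^14 kg; ice mass of Svalane: 2.340×10^16 kg.
Fraction required = 9.634×10^14 / 2.340×10^16 = 0.0412 → 4.12 %.

≈ 4.12 %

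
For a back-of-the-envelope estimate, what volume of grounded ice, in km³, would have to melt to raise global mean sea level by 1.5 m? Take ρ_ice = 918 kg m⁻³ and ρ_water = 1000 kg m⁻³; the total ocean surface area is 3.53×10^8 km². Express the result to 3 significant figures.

Required water volume = Δh × A = 1.5 m × 3.53×10^14 m² = 5.295×10^14 m³ = 5.295×10^5 km³.
Ice volume = water volume × ρ_w/ρ_ice = 5.295×10^5 × 1000/918 = 5.77×10^5 km³.

≈ 5.77×10^5 km³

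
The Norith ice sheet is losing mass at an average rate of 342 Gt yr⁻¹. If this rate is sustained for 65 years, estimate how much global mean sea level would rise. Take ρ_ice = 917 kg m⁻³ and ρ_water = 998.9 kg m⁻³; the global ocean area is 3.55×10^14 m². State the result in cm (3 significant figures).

Total mass lost = 342 Gt/yr × 65 yr = 2.223×10^4 Gt = 2.223×10^16 kg.
ρ_w = 998.9 kg m⁻³, so water volume = 2.223×10^16 / 998.9 = 2.225×10^13 m³.
Δh = 2.225×10^13 / 3.55×10^14 = 0.0627 m = 6.27 cm.

≈ 6.27 cm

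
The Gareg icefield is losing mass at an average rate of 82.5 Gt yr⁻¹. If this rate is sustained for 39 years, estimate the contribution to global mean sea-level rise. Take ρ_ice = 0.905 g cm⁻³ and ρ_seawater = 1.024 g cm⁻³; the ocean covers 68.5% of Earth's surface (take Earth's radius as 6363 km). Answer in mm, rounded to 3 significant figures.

≈ 9.02 mm

Total mass lost = 82.5 Gt/yr × 39 yr = 3218 Gt = 3.218×10^15 kg.
ρ_w = 1.024 g cm⁻³ = 1024 kg m⁻³, so water volume = 3.218×10^15 / 1024 = 3.142×10^12 m³.
Δh = 3.142×10^12 / 3.49×10^14 = 9.02×10^-3 m = 9.02 mm.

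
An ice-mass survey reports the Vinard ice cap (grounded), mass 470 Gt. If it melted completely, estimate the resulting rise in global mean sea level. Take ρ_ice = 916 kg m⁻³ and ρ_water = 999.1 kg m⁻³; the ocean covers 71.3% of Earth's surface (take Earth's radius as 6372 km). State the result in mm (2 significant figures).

Vinard: 470 Gt = 4.700×10^14 kg; dividing by ρ_w = 999.1 kg m⁻³ gives 4.704×10^11 m³ of water.
Spread over 3.64×10^14 m² of ocean, Δh = 4.704×10^11 / 3.64×10^14 = 1.29×10^-3 m = 1.3 mm.

≈ 1.3 mm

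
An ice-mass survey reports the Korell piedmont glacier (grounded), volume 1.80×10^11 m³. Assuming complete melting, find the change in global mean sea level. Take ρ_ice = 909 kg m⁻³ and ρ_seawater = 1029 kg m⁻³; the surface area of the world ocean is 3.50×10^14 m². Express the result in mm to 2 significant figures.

≈ 0.45 mm

Korell: 1.80×10^11 m³ × (909/1029) = 1.590×10^11 m³ of water.
Spread over 3.50×10^14 m² of ocean, Δh = 1.590×10^11 / 3.50×10^14 = 4.54×10^-4 m = 0.45 mm.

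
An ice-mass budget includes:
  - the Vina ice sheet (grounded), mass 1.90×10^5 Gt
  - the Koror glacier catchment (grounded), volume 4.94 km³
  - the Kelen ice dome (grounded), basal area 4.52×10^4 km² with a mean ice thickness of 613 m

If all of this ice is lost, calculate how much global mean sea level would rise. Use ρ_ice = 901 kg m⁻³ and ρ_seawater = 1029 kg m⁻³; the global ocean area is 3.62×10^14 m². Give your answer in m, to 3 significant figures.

≈ 0.577 m

Vina: 1.90×10^5 Gt = 1.900×10^17 kg; dividing by ρ_w = 1029 kg m⁻³ gives 1.846×10^14 m³ of water.
Koror: 4.94 km³ × (901/1029) = 4.326 km³ of water.
Kelen: ice volume = 4.52×10^4 km² × 613 m = 2.771×10^4 km³; 2.771×10^4 × (901/1029) = 2.426×10^4 km³ of water.
Total added water ≈ 2.089×10^14 m³ over 3.62×10^14 m² → Δh = 0.577 m.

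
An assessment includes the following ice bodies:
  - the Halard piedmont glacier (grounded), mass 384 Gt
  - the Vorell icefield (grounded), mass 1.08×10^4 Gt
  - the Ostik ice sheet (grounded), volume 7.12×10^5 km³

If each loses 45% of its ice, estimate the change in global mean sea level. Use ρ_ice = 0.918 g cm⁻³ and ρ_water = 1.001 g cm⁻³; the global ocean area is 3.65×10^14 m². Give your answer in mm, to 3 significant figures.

≈ 819 mm

Halard: 0.45 × 384 Gt = 1.728×10^14 kg; dividing by ρ_w = 1.001 g cm⁻³ = 1001 kg m⁻³ gives 1.726×10^11 m³ of water.
Vorell: 0.45 × 1.08×10^4 Gt = 4.860×10^15 kg; dividing by ρ_w = 1001 kg m⁻³ gives 4.855×10^12 m³ of water.
Ostik: 0.45 × 7.12×10^5 km³ × (918/1001) = 2.938×10^5 km³ of water.
Total added water ≈ 2.989×10^14 m³ over 3.65×10^14 m² → Δh = 0.819 m = 819 mm.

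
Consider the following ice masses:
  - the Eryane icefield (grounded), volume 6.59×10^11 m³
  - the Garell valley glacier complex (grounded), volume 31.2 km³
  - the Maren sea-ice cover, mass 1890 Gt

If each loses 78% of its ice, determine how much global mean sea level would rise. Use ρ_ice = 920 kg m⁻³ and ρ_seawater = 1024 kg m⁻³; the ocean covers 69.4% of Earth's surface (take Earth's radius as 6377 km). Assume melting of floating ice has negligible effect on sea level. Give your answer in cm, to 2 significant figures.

Eryane: 0.78 × 6.59×10^11 m³ × (920/1024) = 4.618×10^11 m³ of water.
Garell: 0.78 × 31.2 km³ × (920/1024) = 21.86 km³ of water.
The Maren sea-ice cover is floating and already displaces its own weight of water, so its melt adds essentially nothing to sea level.
Total added water ≈ 4.837×10^11 m³ over 3.55×10^14 m² → Δh = 1.36×10^-3 m = 0.14 cm.

≈ 0.14 cm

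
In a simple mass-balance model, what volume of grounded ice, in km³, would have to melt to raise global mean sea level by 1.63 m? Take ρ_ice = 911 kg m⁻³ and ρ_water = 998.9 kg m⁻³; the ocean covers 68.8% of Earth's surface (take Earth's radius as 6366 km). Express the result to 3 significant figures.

Required water volume = Δh × A = 1.63 m × 3.50×10^14 m² = 5.711×10^14 m³ = 5.711×10^5 km³.
Ice volume = water volume × ρ_w/ρ_ice = 5.711×10^5 × 998.9/911 = 6.26×10^5 km³.

≈ 6.26×10^5 km³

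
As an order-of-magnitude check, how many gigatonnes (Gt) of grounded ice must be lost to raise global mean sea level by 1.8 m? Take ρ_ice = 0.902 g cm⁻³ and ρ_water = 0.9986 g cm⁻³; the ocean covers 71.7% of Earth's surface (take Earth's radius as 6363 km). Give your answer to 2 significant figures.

Required water volume = Δh × A = 1.8 m × 3.65×10^14 m² = 6.566×10^14 m³.
ρ_w = 0.9986 g cm⁻³ = 998.6 kg m⁻³, so the mass of water = 6.566×10^14 m³ × 998.6 kg m⁻³ = 6.557×10^17 kg = 6.6×10^5 Gt (and the same mass of ice, by conservation).

≈ 6.6×10^5 Gt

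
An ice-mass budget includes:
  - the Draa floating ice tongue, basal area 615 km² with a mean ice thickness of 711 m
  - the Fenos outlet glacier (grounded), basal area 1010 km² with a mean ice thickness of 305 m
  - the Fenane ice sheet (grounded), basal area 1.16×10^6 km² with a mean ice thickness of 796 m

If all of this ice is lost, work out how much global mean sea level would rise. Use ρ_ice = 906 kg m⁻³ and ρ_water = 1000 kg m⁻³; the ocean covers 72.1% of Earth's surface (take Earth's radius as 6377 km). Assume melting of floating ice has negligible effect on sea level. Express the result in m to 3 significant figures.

≈ 2.27 m

The Draa floating ice tongue is floating and already displaces its own weight of water, so its melt adds essentially nothing to sea level.
Fenos: ice volume = 1010 km² × 305 m = 308.1 km³; 308.1 × (906/1000) = 279.1 km³ of water.
Fenane: ice volume = 1.16×10^6 km² × 796 m = 9.234×10^5 km³; 9.234×10^5 × (906/1000) = 8.366×10^5 km³ of water.
Total added water ≈ 8.368×10^14 m³ over 3.68×10^14 m² → Δh = 2.27 m.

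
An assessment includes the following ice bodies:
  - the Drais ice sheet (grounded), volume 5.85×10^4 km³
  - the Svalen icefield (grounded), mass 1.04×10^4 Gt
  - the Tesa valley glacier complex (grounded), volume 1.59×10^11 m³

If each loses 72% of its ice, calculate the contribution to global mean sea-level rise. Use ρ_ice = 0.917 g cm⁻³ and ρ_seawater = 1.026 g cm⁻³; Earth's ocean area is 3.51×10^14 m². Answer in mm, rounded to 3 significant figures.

≈ 128 mm

Drais: 0.72 × 5.85×10^4 km³ × (917/1026) = 3.765×10^4 km³ of water.
Svalen: 0.72 × 1.04×10^4 Gt = 7.488×10^15 kg; dividing by ρ_w = 1.026 g cm⁻³ = 1026 kg m⁻³ gives 7.298×10^12 m³ of water.
Tesa: 0.72 × 1.59×10^11 m³ × (917/1026) = 1.023×10^11 m³ of water.
Total added water ≈ 4.505×10^13 m³ over 3.51×10^14 m² → Δh = 0.128 m = 128 mm.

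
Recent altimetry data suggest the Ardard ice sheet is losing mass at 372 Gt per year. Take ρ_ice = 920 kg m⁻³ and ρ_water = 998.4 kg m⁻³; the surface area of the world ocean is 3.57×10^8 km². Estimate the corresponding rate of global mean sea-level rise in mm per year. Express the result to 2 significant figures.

≈ 1.0 mm/yr

ρ_w = 998.4 kg m⁻³. Annual water volume added = 372 Gt / ρ_w = 3.720×10^14 kg / 998.4 kg m⁻³ = 3.726×10^11 m³.
Δh per year = 3.726×10^11 / 3.57×10^14 = 1.04×10^-3 m = 1.0 mm.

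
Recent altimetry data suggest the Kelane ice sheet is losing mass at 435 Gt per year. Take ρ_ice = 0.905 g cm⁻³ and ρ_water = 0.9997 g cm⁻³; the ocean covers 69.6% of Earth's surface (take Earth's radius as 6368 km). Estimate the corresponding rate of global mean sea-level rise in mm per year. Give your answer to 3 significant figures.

ρ_w = 0.9997 g cm⁻³ = 999.7 kg m⁻³. Annual water volume added = 435 Gt / ρ_w = 4.350×10^14 kg / 999.7 kg m⁻³ = 4.351×10^11 m³.
Δh per year = 4.351×10^11 / 3.55×10^14 = 1.23×10^-3 m = 1.23 mm.

≈ 1.23 mm/yr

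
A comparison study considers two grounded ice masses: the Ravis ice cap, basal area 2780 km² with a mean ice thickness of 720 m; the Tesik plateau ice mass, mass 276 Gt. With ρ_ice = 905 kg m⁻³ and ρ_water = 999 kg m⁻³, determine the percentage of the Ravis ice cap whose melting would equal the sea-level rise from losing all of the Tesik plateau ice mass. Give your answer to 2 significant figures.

≈ 15 %

Equal sea-level rise means equal mass of meltwater, i.e. equal mass of ice lost.
Ice mass of Tesik: 2.760×10^14 kg; ice mass of Ravis: 1.811×10^15 kg.
Fraction required = 2.760×10^14 / 1.811×10^15 = 0.152 → 15 %.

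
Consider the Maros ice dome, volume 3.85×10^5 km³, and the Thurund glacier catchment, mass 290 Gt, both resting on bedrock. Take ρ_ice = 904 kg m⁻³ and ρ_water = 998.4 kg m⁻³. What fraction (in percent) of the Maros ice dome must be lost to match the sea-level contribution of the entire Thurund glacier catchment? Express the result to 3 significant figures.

≈ 0.0833 %

Equal sea-level rise means equal mass of meltwater, i.e. equal mass of ice lost.
Ice mass of Thurund: 2.900×10^14 kg; ice mass of Maros: 3.480×10^17 kg.
Fraction required = 2.900×10^14 / 3.480×10^17 = 8.33×10^-4 → 0.0833 %.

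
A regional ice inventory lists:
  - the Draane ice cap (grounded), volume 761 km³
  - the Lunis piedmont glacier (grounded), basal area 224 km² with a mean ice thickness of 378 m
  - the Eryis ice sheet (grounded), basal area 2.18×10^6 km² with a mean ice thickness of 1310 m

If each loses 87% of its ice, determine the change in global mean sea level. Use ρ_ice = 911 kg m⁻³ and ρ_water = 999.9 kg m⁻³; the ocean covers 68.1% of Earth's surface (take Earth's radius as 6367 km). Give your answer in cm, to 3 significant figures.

≈ 653 cm

Draane: 0.87 × 761 km³ × (911/999.9) = 603.2 km³ of water.
Lunis: ice volume = 224 km² × 378 m = 84.67 km³; 0.87 × 84.67 × (911/999.9) = 67.12 km³ of water.
Eryis: ice volume = 2.18×10^6 km² × 1310 m = 2.856×10^6 km³; 0.87 × 2.856×10^6 × (911/999.9) = 2.264×10^6 km³ of water.
Total added water ≈ 2.264×10^15 m³ over 3.47×10^14 m² → Δh = 6.53 m = 653 cm.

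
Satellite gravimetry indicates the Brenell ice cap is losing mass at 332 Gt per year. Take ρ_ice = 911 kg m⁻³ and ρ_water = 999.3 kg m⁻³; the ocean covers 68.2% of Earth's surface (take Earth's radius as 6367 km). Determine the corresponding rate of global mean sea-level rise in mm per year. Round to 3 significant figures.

ρ_w = 999.3 kg m⁻³. Annual water volume added = 332 Gt / ρ_w = 3.320×10^14 kg / 999.3 kg m⁻³ = 3.322×10^11 m³.
Δh per year = 3.322×10^11 / 3.47×10^14 = 9.56×10^-4 m = 0.956 mm.

≈ 0.956 mm/yr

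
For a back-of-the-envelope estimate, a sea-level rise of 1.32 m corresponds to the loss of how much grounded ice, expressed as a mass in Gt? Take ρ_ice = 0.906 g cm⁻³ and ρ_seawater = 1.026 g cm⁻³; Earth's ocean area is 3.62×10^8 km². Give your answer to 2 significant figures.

Required water volume = Δh × A = 1.32 m × 3.62×10^14 m² = 4.778×10^14 m³.
ρ_w = 1.026 g cm⁻³ = 1026 kg m⁻³, so the mass of water = 4.778×10^14 m³ × 1026 kg m⁻³ = 4.903×10^17 kg = 4.9×10^5 Gt (and the same mass of ice, by conservation).

≈ 4.9×10^5 Gt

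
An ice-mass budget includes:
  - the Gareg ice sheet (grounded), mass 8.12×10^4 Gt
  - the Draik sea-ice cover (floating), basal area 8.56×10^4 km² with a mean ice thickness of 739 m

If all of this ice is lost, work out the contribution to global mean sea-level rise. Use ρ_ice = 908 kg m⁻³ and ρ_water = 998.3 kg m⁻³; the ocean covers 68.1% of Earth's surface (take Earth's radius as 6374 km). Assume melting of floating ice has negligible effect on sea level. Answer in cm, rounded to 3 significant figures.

≈ 23.4 cm

Gareg: 8.12×10^4 Gt = 8.120×10^16 kg; dividing by ρ_w = 998.3 kg m⁻³ gives 8.134×10^13 m³ of water.
The Draik sea-ice cover is floating and already displaces its own weight of water, so its melt adds essentially nothing to sea level.
Total added water ≈ 8.134×10^13 m³ over 3.48×10^14 m² → Δh = 0.234 m = 23.4 cm.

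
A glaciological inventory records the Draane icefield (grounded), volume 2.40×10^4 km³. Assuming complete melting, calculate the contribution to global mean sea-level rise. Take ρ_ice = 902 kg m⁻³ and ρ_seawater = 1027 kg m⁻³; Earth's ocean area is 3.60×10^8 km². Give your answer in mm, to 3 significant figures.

Draane: 2.40×10^4 km³ × (902/1027) = 2.108×10^4 km³ of water.
Spread over 3.60×10^14 m² of ocean, Δh = 2.108×10^13 / 3.60×10^14 = 0.0586 m = 58.6 mm.

≈ 58.6 mm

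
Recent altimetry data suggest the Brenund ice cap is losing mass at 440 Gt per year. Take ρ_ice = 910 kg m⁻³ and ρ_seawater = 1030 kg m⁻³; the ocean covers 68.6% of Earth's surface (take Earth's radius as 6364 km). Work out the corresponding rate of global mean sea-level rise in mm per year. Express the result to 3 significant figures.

≈ 1.22 mm/yr

ρ_w = 1030 kg m⁻³. Annual water volume added = 440 Gt / ρ_w = 4.400×10^14 kg / 1030 kg m⁻³ = 4.272×10^11 m³.
Δh per year = 4.272×10^11 / 3.49×10^14 = 1.22×10^-3 m = 1.22 mm.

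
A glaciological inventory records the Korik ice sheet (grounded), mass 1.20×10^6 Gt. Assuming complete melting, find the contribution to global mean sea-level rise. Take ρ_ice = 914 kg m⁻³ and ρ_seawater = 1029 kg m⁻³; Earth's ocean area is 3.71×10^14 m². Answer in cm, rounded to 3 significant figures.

≈ 314 cm

Korik: 1.20×10^6 Gt = 1.200×10^18 kg; dividing by ρ_w = 1029 kg m⁻³ gives 1.166×10^15 m³ of water.
Spread over 3.71×10^14 m² of ocean, Δh = 1.166×10^15 / 3.71×10^14 = 3.14 m = 314 cm.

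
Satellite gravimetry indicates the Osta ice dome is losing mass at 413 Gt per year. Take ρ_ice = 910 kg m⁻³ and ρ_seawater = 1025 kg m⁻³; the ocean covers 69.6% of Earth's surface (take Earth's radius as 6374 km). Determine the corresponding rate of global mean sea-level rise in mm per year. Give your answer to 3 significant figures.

≈ 1.13 mm/yr

ρ_w = 1025 kg m⁻³. Annual water volume added = 413 Gt / ρ_w = 4.130×10^14 kg / 1025 kg m⁻³ = 4.029×10^11 m³.
Δh per year = 4.029×10^11 / 3.55×10^14 = 1.13×10^-3 m = 1.13 mm.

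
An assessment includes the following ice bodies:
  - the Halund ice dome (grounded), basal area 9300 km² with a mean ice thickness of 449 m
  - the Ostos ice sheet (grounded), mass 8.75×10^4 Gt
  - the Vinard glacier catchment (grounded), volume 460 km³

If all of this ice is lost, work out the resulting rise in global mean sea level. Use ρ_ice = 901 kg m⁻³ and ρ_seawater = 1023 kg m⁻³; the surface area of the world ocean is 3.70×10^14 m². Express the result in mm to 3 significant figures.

Halund: ice volume = 9300 km² × 449 m = 4176 km³; 4176 × (901/1023) = 3678 km³ of water.
Ostos: 8.75×10^4 Gt = 8.750×10^16 kg; dividing by ρ_w = 1023 kg m⁻³ gives 8.553×10^13 m³ of water.
Vinard: 460 km³ × (901/1023) = 405.1 km³ of water.
Total added water ≈ 8.962×10^13 m³ over 3.70×10^14 m² → Δh = 0.242 m = 242 mm.

≈ 242 mm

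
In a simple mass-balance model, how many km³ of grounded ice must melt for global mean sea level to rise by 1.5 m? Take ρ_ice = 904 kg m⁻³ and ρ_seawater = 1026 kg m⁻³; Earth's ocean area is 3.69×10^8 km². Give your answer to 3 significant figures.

≈ 6.28×10^5 km³

Required water volume = Δh × A = 1.5 m × 3.69×10^14 m² = 5.535×10^14 m³ = 5.535×10^5 km³.
Ice volume = water volume × ρ_w/ρ_ice = 5.535×10^5 × 1026/904 = 6.28×10^5 km³.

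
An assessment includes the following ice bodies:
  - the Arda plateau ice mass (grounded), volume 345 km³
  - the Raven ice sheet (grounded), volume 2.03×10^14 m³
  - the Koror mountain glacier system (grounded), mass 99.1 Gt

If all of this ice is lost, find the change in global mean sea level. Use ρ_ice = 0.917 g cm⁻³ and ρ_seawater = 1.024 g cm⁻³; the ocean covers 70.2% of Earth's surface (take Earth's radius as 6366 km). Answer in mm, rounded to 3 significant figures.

≈ 510 mm

Arda: 345 km³ × (917/1024) = 309.0 km³ of water.
Raven: 2.03×10^14 m³ × (917/1024) = 1.818×10^14 m³ of water.
Koror: 99.1 Gt = 9.910×10^13 kg; dividing by ρ_w = 1.024 g cm⁻³ = 1024 kg m⁻³ gives 9.678×10^10 m³ of water.
Total added water ≈ 1.822×10^14 m³ over 3.58×10^14 m² → Δh = 0.510 m = 510 mm.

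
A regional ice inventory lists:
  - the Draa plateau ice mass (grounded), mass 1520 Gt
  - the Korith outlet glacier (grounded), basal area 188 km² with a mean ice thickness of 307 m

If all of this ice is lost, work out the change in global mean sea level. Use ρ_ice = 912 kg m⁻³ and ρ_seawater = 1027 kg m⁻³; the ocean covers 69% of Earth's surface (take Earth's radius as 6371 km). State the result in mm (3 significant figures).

Draa: 1520 Gt = 1.520×10^15 kg; dividing by ρ_w = 1027 kg m⁻³ gives 1.480×10^12 m³ of water.
Korith: ice volume = 188 km² × 307 m = 57.72 km³; 57.72 × (912/1027) = 51.25 km³ of water.
Total added water ≈ 1.531×10^12 m³ over 3.52×10^14 m² → Δh = 4.35×10^-3 m = 4.35 mm.

≈ 4.35 mm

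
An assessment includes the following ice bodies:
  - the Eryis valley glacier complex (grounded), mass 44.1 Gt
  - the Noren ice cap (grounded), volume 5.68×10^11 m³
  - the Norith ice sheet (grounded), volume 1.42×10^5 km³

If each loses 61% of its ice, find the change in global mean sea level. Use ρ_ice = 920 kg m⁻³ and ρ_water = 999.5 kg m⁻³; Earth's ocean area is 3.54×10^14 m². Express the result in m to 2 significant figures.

≈ 0.23 m

Eryis: 0.61 × 44.1 Gt = 2.690×10^13 kg; dividing by ρ_w = 999.5 kg m⁻³ gives 2.691×10^10 m³ of water.
Noren: 0.61 × 5.68×10^11 m³ × (920/999.5) = 3.189×10^11 m³ of water.
Norith: 0.61 × 1.42×10^5 km³ × (920/999.5) = 7.973×10^4 km³ of water.
Total added water ≈ 8.008×10^13 m³ over 3.54×10^14 m² → Δh = 0.226 m.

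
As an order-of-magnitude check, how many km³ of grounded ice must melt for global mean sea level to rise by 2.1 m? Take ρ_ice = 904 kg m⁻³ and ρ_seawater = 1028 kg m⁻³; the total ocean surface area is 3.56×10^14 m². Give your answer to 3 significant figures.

≈ 8.50×10^5 km³

Required water volume = Δh × A = 2.1 m × 3.56×10^14 m² = 7.476×10^14 m³ = 7.476×10^5 km³.
Ice volume = water volume × ρ_w/ρ_ice = 7.476×10^5 × 1028/904 = 8.50×10^5 km³.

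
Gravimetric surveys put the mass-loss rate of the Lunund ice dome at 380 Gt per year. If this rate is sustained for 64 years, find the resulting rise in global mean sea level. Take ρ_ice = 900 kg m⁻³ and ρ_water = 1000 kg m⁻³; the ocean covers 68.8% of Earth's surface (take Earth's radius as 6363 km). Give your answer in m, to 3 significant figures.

≈ 0.0695 m

Total mass lost = 380 Gt/yr × 64 yr = 2.432×10^4 Gt = 2.432×10^16 kg.
ρ_w = 1000 kg m⁻³, so water volume = 2.432×10^16 / 1000 = 2.432×10^13 m³.
Δh = 2.432×10^13 / 3.50×10^14 = 0.0695 m.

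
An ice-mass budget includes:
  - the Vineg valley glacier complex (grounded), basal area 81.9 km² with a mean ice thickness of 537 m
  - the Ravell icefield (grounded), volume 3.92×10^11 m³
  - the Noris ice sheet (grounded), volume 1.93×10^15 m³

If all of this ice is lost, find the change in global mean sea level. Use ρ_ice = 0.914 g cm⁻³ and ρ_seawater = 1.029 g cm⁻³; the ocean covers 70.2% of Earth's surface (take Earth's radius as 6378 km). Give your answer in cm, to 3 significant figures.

Vineg: ice volume = 81.9 km² × 537 m = 43.98 km³; 43.98 × (914/1029) = 39.07 km³ of water.
Ravell: 3.92×10^11 m³ × (914/1029) = 3.482×10^11 m³ of water.
Noris: 1.93×10^15 m³ × (914/1029) = 1.714×10^15 m³ of water.
Total added water ≈ 1.715×10^15 m³ over 3.59×10^14 m² → Δh = 4.78 m = 478 cm.

≈ 478 cm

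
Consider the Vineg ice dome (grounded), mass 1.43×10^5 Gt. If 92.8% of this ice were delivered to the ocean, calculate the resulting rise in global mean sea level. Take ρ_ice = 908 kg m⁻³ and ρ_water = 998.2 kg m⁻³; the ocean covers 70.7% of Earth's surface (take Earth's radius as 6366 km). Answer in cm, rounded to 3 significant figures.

≈ 36.9 cm

Vineg: 0.928 × 1.43×10^5 Gt = 1.327×10^17 kg; dividing by ρ_w = 998.2 kg m⁻³ gives 1.329×10^14 m³ of water.
Spread over 3.60×10^14 m² of ocean, Δh = 1.329×10^14 / 3.60×10^14 = 0.369 m = 36.9 cm.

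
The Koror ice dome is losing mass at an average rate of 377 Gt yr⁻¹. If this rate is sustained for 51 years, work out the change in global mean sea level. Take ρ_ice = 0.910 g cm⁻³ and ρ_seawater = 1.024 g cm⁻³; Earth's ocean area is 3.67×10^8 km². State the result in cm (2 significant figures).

Total mass lost = 377 Gt/yr × 51 yr = 1.923×10^4 Gt = 1.923×10^16 kg.
ρ_w = 1.024 g cm⁻³ = 1024 kg m⁻³, so water volume = 1.923×10^16 / 1024 = 1.878×10^13 m³.
Δh = 1.878×10^13 / 3.67×10^14 = 0.0512 m = 5.1 cm.

≈ 5.1 cm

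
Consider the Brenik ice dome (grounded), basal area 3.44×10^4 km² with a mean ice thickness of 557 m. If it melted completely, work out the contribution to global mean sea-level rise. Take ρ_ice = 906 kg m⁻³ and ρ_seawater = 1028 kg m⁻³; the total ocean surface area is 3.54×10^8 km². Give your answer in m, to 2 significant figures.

≈ 0.048 m

Brenik: ice volume = 3.44×10^4 km² × 557 m = 1.916×10^4 km³; 1.916×10^4 × (906/1028) = 1.689×10^4 km³ of water.
Spread over 3.54×10^14 m² of ocean, Δh = 1.689×10^13 / 3.54×10^14 = 0.0477 m.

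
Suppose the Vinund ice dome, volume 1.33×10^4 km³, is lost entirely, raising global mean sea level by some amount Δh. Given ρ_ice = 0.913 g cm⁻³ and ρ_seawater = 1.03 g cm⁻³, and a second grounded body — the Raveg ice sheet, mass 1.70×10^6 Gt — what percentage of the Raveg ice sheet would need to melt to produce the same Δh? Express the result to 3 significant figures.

≈ 0.714 %

Equal sea-level rise means equal mass of meltwater, i.e. equal mass of ice lost.
Ice mass of Vinund: 1.214×10^16 kg; ice mass of Raveg: 1.700×10^18 kg.
Fraction required = 1.214×10^16 / 1.700×10^18 = 7.14×10^-3 → 0.714 %.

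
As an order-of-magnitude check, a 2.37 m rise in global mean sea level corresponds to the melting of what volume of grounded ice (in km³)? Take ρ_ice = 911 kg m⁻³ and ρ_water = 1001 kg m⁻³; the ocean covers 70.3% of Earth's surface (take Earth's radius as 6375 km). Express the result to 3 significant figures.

≈ 9.35×10^5 km³

Required water volume = Δh × A = 2.37 m × 3.59×10^14 m² = 8.509×10^14 m³ = 8.509×10^5 km³.
Ice volume = water volume × ρ_w/ρ_ice = 8.509×10^5 × 1001/911 = 9.35×10^5 km³.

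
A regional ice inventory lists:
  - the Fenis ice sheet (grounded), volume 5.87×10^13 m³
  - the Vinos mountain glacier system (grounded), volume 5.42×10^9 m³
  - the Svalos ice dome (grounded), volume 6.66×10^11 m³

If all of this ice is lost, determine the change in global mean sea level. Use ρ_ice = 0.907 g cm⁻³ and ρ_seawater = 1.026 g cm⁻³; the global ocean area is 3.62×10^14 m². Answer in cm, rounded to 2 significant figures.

≈ 14 cm

Fenis: 5.87×10^13 m³ × (907/1026) = 5.189×10^13 m³ of water.
Vinos: 5.42×10^9 m³ × (907/1026) = 4.791×10^9 m³ of water.
Svalos: 6.66×10^11 m³ × (907/1026) = 5.888×10^11 m³ of water.
Total added water ≈ 5.249×10^13 m³ over 3.62×10^14 m² → Δh = 0.145 m = 14 cm.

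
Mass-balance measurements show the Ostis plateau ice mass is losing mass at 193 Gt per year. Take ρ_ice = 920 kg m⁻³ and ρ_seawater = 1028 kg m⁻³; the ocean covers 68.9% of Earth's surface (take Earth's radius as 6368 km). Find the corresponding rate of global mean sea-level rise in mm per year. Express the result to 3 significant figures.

ρ_w = 1028 kg m⁻³. Annual water volume added = 193 Gt / ρ_w = 1.930×10^14 kg / 1028 kg m⁻³ = 1.877×10^11 m³.
Δh per year = 1.877×10^11 / 3.51×10^14 = 5.35×10^-4 m = 0.535 mm.

≈ 0.535 mm/yr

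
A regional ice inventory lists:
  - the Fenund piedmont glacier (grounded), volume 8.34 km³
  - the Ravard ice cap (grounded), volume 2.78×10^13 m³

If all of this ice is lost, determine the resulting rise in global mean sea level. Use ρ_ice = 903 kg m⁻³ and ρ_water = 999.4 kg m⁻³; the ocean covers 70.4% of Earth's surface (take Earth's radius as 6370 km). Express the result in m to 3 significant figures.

≈ 0.0700 m

Fenund: 8.34 km³ × (903/999.4) = 7.536 km³ of water.
Ravard: 2.78×10^13 m³ × (903/999.4) = 2.512×10^13 m³ of water.
Total added water ≈ 2.513×10^13 m³ over 3.59×10^14 m² → Δh = 0.0700 m.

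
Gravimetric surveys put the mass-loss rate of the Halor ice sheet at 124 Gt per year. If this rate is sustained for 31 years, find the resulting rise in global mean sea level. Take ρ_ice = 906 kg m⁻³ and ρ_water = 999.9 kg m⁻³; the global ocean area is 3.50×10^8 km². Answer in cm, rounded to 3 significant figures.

≈ 1.10 cm

Total mass lost = 124 Gt/yr × 31 yr = 3844 Gt = 3.844×10^15 kg.
ρ_w = 999.9 kg m⁻³, so water volume = 3.844×10^15 / 999.9 = 3.844×10^12 m³.
Δh = 3.844×10^12 / 3.50×10^14 = 0.0110 m = 1.10 cm.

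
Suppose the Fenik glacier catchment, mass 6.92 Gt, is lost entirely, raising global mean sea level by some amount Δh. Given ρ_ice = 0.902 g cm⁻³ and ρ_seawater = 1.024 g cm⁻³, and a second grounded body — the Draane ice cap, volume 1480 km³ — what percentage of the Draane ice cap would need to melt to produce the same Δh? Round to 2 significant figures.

≈ 0.52 %

Equal sea-level rise means equal mass of meltwater, i.e. equal mass of ice lost.
Ice mass of Fenik: 6.920×10^12 kg; ice mass of Draane: 1.335×10^15 kg.
Fraction required = 6.920×10^12 / 1.335×10^15 = 5.18×10^-3 → 0.52 %.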